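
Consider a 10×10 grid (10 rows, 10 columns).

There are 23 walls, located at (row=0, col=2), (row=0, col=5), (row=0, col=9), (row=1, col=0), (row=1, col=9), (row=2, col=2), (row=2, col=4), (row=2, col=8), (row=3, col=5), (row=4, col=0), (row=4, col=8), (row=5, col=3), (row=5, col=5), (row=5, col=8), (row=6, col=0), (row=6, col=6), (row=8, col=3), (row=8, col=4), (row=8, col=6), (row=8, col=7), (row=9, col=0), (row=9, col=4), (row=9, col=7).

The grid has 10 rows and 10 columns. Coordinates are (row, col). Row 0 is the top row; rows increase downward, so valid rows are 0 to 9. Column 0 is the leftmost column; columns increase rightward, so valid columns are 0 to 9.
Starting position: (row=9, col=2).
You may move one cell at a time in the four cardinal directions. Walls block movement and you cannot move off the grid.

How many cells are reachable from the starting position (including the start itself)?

BFS flood-fill from (row=9, col=2):
  Distance 0: (row=9, col=2)
  Distance 1: (row=8, col=2), (row=9, col=1), (row=9, col=3)
  Distance 2: (row=7, col=2), (row=8, col=1)
  Distance 3: (row=6, col=2), (row=7, col=1), (row=7, col=3), (row=8, col=0)
  Distance 4: (row=5, col=2), (row=6, col=1), (row=6, col=3), (row=7, col=0), (row=7, col=4)
  Distance 5: (row=4, col=2), (row=5, col=1), (row=6, col=4), (row=7, col=5)
  Distance 6: (row=3, col=2), (row=4, col=1), (row=4, col=3), (row=5, col=0), (row=5, col=4), (row=6, col=5), (row=7, col=6), (row=8, col=5)
  Distance 7: (row=3, col=1), (row=3, col=3), (row=4, col=4), (row=7, col=7), (row=9, col=5)
  Distance 8: (row=2, col=1), (row=2, col=3), (row=3, col=0), (row=3, col=4), (row=4, col=5), (row=6, col=7), (row=7, col=8), (row=9, col=6)
  Distance 9: (row=1, col=1), (row=1, col=3), (row=2, col=0), (row=4, col=6), (row=5, col=7), (row=6, col=8), (row=7, col=9), (row=8, col=8)
  Distance 10: (row=0, col=1), (row=0, col=3), (row=1, col=2), (row=1, col=4), (row=3, col=6), (row=4, col=7), (row=5, col=6), (row=6, col=9), (row=8, col=9), (row=9, col=8)
  Distance 11: (row=0, col=0), (row=0, col=4), (row=1, col=5), (row=2, col=6), (row=3, col=7), (row=5, col=9), (row=9, col=9)
  Distance 12: (row=1, col=6), (row=2, col=5), (row=2, col=7), (row=3, col=8), (row=4, col=9)
  Distance 13: (row=0, col=6), (row=1, col=7), (row=3, col=9)
  Distance 14: (row=0, col=7), (row=1, col=8), (row=2, col=9)
  Distance 15: (row=0, col=8)
Total reachable: 77 (grid has 77 open cells total)

Answer: Reachable cells: 77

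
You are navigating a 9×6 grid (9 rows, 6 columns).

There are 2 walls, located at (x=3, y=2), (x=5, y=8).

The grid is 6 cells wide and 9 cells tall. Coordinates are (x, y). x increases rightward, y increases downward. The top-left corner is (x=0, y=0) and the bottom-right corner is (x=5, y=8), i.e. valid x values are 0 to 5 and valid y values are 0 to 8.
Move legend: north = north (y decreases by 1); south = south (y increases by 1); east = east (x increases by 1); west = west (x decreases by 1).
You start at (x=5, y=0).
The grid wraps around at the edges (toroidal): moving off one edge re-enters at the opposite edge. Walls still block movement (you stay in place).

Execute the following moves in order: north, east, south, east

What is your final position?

Answer: Final position: (x=1, y=1)

Derivation:
Start: (x=5, y=0)
  north (north): blocked, stay at (x=5, y=0)
  east (east): (x=5, y=0) -> (x=0, y=0)
  south (south): (x=0, y=0) -> (x=0, y=1)
  east (east): (x=0, y=1) -> (x=1, y=1)
Final: (x=1, y=1)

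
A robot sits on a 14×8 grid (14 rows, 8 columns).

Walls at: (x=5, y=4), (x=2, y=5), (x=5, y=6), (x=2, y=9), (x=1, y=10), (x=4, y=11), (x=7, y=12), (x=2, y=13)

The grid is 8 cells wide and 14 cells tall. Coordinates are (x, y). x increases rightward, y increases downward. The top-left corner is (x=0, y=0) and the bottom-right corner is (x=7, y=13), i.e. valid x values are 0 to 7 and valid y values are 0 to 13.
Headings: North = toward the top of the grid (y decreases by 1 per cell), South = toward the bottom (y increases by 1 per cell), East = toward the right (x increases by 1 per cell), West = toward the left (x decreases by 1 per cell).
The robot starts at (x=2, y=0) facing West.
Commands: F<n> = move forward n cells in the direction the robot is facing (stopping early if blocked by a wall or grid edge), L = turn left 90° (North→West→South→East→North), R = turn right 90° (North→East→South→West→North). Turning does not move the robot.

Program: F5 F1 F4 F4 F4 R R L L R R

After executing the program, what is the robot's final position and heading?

Answer: Final position: (x=0, y=0), facing East

Derivation:
Start: (x=2, y=0), facing West
  F5: move forward 2/5 (blocked), now at (x=0, y=0)
  F1: move forward 0/1 (blocked), now at (x=0, y=0)
  [×3]F4: move forward 0/4 (blocked), now at (x=0, y=0)
  R: turn right, now facing North
  R: turn right, now facing East
  L: turn left, now facing North
  L: turn left, now facing West
  R: turn right, now facing North
  R: turn right, now facing East
Final: (x=0, y=0), facing East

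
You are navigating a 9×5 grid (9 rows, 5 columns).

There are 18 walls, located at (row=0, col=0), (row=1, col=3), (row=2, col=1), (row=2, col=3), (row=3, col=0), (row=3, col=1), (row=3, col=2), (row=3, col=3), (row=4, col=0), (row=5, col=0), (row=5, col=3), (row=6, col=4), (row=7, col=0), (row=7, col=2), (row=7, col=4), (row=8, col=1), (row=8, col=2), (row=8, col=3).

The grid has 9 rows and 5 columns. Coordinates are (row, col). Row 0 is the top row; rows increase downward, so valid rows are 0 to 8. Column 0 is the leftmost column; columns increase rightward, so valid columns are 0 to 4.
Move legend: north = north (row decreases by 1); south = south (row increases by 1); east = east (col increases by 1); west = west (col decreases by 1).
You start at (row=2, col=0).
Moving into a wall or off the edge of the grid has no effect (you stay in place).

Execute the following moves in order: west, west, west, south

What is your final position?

Answer: Final position: (row=2, col=0)

Derivation:
Start: (row=2, col=0)
  [×3]west (west): blocked, stay at (row=2, col=0)
  south (south): blocked, stay at (row=2, col=0)
Final: (row=2, col=0)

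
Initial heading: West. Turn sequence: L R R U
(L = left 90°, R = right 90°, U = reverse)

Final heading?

Answer: Final heading: South

Derivation:
Start: West
  L (left (90° counter-clockwise)) -> South
  R (right (90° clockwise)) -> West
  R (right (90° clockwise)) -> North
  U (U-turn (180°)) -> South
Final: South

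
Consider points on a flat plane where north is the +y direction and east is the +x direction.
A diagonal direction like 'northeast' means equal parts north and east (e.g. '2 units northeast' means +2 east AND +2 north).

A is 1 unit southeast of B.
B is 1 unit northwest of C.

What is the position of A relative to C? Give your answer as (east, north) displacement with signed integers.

Answer: A is at (east=0, north=0) relative to C.

Derivation:
Place C at the origin (east=0, north=0).
  B is 1 unit northwest of C: delta (east=-1, north=+1); B at (east=-1, north=1).
  A is 1 unit southeast of B: delta (east=+1, north=-1); A at (east=0, north=0).
Therefore A relative to C: (east=0, north=0).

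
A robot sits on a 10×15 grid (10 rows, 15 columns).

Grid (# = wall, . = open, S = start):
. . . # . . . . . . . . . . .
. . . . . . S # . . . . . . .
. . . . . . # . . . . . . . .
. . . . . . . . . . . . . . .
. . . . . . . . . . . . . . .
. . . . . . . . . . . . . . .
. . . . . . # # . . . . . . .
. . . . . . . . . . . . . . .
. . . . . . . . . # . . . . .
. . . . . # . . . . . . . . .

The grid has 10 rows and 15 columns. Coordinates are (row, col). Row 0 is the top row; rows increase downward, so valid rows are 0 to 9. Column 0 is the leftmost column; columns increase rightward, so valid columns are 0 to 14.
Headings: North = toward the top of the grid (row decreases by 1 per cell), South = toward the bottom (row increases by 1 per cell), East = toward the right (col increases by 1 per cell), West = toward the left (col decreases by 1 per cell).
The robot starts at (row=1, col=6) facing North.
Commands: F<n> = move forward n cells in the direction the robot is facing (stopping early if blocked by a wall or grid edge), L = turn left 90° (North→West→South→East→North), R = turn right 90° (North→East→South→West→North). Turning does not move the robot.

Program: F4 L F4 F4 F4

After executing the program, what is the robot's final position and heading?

Start: (row=1, col=6), facing North
  F4: move forward 1/4 (blocked), now at (row=0, col=6)
  L: turn left, now facing West
  F4: move forward 2/4 (blocked), now at (row=0, col=4)
  F4: move forward 0/4 (blocked), now at (row=0, col=4)
  F4: move forward 0/4 (blocked), now at (row=0, col=4)
Final: (row=0, col=4), facing West

Answer: Final position: (row=0, col=4), facing West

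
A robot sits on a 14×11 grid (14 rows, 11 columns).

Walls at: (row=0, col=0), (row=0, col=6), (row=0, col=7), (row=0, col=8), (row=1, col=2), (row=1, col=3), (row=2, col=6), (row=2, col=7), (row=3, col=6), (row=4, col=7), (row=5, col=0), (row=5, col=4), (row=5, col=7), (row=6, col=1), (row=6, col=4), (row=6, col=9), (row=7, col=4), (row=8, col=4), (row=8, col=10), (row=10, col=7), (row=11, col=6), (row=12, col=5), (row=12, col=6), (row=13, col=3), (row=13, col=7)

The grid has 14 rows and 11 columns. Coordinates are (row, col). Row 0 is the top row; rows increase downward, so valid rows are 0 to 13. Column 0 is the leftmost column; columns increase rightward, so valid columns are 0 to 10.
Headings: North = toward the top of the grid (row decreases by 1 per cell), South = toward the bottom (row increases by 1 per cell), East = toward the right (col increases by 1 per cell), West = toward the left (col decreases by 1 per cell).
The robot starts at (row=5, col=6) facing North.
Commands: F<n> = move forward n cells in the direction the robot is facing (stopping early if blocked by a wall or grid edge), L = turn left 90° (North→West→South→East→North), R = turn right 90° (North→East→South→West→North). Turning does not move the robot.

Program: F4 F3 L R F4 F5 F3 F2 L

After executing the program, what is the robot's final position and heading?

Answer: Final position: (row=4, col=6), facing West

Derivation:
Start: (row=5, col=6), facing North
  F4: move forward 1/4 (blocked), now at (row=4, col=6)
  F3: move forward 0/3 (blocked), now at (row=4, col=6)
  L: turn left, now facing West
  R: turn right, now facing North
  F4: move forward 0/4 (blocked), now at (row=4, col=6)
  F5: move forward 0/5 (blocked), now at (row=4, col=6)
  F3: move forward 0/3 (blocked), now at (row=4, col=6)
  F2: move forward 0/2 (blocked), now at (row=4, col=6)
  L: turn left, now facing West
Final: (row=4, col=6), facing West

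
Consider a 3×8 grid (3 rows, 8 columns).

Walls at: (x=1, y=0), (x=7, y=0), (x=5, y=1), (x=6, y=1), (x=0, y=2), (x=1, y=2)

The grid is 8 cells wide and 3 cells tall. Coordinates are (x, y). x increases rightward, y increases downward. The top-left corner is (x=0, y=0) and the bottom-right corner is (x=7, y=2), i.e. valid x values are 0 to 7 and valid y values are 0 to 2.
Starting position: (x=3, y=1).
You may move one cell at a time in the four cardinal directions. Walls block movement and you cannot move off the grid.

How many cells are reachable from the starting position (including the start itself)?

BFS flood-fill from (x=3, y=1):
  Distance 0: (x=3, y=1)
  Distance 1: (x=3, y=0), (x=2, y=1), (x=4, y=1), (x=3, y=2)
  Distance 2: (x=2, y=0), (x=4, y=0), (x=1, y=1), (x=2, y=2), (x=4, y=2)
  Distance 3: (x=5, y=0), (x=0, y=1), (x=5, y=2)
  Distance 4: (x=0, y=0), (x=6, y=0), (x=6, y=2)
  Distance 5: (x=7, y=2)
  Distance 6: (x=7, y=1)
Total reachable: 18 (grid has 18 open cells total)

Answer: Reachable cells: 18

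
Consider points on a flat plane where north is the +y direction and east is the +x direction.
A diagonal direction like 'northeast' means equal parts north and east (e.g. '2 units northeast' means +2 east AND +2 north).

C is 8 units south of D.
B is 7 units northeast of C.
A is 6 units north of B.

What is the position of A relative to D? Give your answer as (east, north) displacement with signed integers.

Answer: A is at (east=7, north=5) relative to D.

Derivation:
Place D at the origin (east=0, north=0).
  C is 8 units south of D: delta (east=+0, north=-8); C at (east=0, north=-8).
  B is 7 units northeast of C: delta (east=+7, north=+7); B at (east=7, north=-1).
  A is 6 units north of B: delta (east=+0, north=+6); A at (east=7, north=5).
Therefore A relative to D: (east=7, north=5).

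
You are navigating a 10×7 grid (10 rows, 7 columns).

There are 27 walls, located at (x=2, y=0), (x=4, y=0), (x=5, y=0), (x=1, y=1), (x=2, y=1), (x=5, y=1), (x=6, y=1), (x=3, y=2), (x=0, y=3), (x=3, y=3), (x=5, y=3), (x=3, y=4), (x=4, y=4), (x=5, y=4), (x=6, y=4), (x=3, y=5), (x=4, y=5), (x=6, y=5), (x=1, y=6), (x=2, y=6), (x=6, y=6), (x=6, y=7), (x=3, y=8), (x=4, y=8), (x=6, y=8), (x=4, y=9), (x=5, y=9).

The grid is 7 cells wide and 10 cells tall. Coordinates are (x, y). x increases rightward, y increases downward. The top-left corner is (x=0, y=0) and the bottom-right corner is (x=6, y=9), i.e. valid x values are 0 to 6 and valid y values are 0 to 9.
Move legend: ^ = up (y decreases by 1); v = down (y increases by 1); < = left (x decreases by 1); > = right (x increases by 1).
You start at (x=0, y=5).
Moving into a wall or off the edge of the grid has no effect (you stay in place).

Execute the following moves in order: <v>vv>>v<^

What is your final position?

Answer: Final position: (x=1, y=8)

Derivation:
Start: (x=0, y=5)
  < (left): blocked, stay at (x=0, y=5)
  v (down): (x=0, y=5) -> (x=0, y=6)
  > (right): blocked, stay at (x=0, y=6)
  v (down): (x=0, y=6) -> (x=0, y=7)
  v (down): (x=0, y=7) -> (x=0, y=8)
  > (right): (x=0, y=8) -> (x=1, y=8)
  > (right): (x=1, y=8) -> (x=2, y=8)
  v (down): (x=2, y=8) -> (x=2, y=9)
  < (left): (x=2, y=9) -> (x=1, y=9)
  ^ (up): (x=1, y=9) -> (x=1, y=8)
Final: (x=1, y=8)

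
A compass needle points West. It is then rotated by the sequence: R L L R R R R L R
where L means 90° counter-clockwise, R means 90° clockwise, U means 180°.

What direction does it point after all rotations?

Start: West
  R (right (90° clockwise)) -> North
  L (left (90° counter-clockwise)) -> West
  L (left (90° counter-clockwise)) -> South
  R (right (90° clockwise)) -> West
  R (right (90° clockwise)) -> North
  R (right (90° clockwise)) -> East
  R (right (90° clockwise)) -> South
  L (left (90° counter-clockwise)) -> East
  R (right (90° clockwise)) -> South
Final: South

Answer: Final heading: South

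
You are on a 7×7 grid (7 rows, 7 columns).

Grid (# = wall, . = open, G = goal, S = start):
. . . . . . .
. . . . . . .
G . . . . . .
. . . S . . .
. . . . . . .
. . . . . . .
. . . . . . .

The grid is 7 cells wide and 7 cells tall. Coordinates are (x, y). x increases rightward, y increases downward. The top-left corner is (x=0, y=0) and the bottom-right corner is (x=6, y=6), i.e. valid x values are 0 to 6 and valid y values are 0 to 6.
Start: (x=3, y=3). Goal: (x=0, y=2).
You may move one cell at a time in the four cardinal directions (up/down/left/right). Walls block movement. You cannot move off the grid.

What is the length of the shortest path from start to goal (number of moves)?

Answer: Shortest path length: 4

Derivation:
BFS from (x=3, y=3) until reaching (x=0, y=2):
  Distance 0: (x=3, y=3)
  Distance 1: (x=3, y=2), (x=2, y=3), (x=4, y=3), (x=3, y=4)
  Distance 2: (x=3, y=1), (x=2, y=2), (x=4, y=2), (x=1, y=3), (x=5, y=3), (x=2, y=4), (x=4, y=4), (x=3, y=5)
  Distance 3: (x=3, y=0), (x=2, y=1), (x=4, y=1), (x=1, y=2), (x=5, y=2), (x=0, y=3), (x=6, y=3), (x=1, y=4), (x=5, y=4), (x=2, y=5), (x=4, y=5), (x=3, y=6)
  Distance 4: (x=2, y=0), (x=4, y=0), (x=1, y=1), (x=5, y=1), (x=0, y=2), (x=6, y=2), (x=0, y=4), (x=6, y=4), (x=1, y=5), (x=5, y=5), (x=2, y=6), (x=4, y=6)  <- goal reached here
One shortest path (4 moves): (x=3, y=3) -> (x=2, y=3) -> (x=1, y=3) -> (x=0, y=3) -> (x=0, y=2)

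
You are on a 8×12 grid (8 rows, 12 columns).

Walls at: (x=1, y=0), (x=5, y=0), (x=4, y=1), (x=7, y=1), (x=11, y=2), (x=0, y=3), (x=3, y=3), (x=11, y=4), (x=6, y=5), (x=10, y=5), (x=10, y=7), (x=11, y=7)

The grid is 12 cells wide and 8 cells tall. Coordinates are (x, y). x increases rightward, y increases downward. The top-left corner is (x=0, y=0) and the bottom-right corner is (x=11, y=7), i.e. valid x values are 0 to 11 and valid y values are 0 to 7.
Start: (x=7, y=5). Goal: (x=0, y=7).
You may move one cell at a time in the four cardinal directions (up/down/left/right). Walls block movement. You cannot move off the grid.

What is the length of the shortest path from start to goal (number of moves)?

BFS from (x=7, y=5) until reaching (x=0, y=7):
  Distance 0: (x=7, y=5)
  Distance 1: (x=7, y=4), (x=8, y=5), (x=7, y=6)
  Distance 2: (x=7, y=3), (x=6, y=4), (x=8, y=4), (x=9, y=5), (x=6, y=6), (x=8, y=6), (x=7, y=7)
  Distance 3: (x=7, y=2), (x=6, y=3), (x=8, y=3), (x=5, y=4), (x=9, y=4), (x=5, y=6), (x=9, y=6), (x=6, y=7), (x=8, y=7)
  Distance 4: (x=6, y=2), (x=8, y=2), (x=5, y=3), (x=9, y=3), (x=4, y=4), (x=10, y=4), (x=5, y=5), (x=4, y=6), (x=10, y=6), (x=5, y=7), (x=9, y=7)
  Distance 5: (x=6, y=1), (x=8, y=1), (x=5, y=2), (x=9, y=2), (x=4, y=3), (x=10, y=3), (x=3, y=4), (x=4, y=5), (x=3, y=6), (x=11, y=6), (x=4, y=7)
  Distance 6: (x=6, y=0), (x=8, y=0), (x=5, y=1), (x=9, y=1), (x=4, y=2), (x=10, y=2), (x=11, y=3), (x=2, y=4), (x=3, y=5), (x=11, y=5), (x=2, y=6), (x=3, y=7)
  Distance 7: (x=7, y=0), (x=9, y=0), (x=10, y=1), (x=3, y=2), (x=2, y=3), (x=1, y=4), (x=2, y=5), (x=1, y=6), (x=2, y=7)
  Distance 8: (x=10, y=0), (x=3, y=1), (x=11, y=1), (x=2, y=2), (x=1, y=3), (x=0, y=4), (x=1, y=5), (x=0, y=6), (x=1, y=7)
  Distance 9: (x=3, y=0), (x=11, y=0), (x=2, y=1), (x=1, y=2), (x=0, y=5), (x=0, y=7)  <- goal reached here
One shortest path (9 moves): (x=7, y=5) -> (x=7, y=6) -> (x=6, y=6) -> (x=5, y=6) -> (x=4, y=6) -> (x=3, y=6) -> (x=2, y=6) -> (x=1, y=6) -> (x=0, y=6) -> (x=0, y=7)

Answer: Shortest path length: 9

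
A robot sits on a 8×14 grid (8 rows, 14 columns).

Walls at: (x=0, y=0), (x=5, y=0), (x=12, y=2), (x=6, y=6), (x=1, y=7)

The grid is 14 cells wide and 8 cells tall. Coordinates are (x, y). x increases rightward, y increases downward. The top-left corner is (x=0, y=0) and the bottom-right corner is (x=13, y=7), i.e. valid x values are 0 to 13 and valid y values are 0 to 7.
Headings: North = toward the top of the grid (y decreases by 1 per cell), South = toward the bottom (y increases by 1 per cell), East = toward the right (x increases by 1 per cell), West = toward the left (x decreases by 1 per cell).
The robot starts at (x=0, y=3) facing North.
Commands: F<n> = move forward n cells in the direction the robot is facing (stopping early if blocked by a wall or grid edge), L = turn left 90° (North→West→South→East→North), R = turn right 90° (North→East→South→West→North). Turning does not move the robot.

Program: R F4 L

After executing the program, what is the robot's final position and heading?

Answer: Final position: (x=4, y=3), facing North

Derivation:
Start: (x=0, y=3), facing North
  R: turn right, now facing East
  F4: move forward 4, now at (x=4, y=3)
  L: turn left, now facing North
Final: (x=4, y=3), facing North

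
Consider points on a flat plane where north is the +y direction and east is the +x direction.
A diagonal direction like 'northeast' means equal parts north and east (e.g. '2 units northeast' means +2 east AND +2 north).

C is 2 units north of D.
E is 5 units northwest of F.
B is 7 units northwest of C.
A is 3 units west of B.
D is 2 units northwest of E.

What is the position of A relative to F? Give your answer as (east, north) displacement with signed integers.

Place F at the origin (east=0, north=0).
  E is 5 units northwest of F: delta (east=-5, north=+5); E at (east=-5, north=5).
  D is 2 units northwest of E: delta (east=-2, north=+2); D at (east=-7, north=7).
  C is 2 units north of D: delta (east=+0, north=+2); C at (east=-7, north=9).
  B is 7 units northwest of C: delta (east=-7, north=+7); B at (east=-14, north=16).
  A is 3 units west of B: delta (east=-3, north=+0); A at (east=-17, north=16).
Therefore A relative to F: (east=-17, north=16).

Answer: A is at (east=-17, north=16) relative to F.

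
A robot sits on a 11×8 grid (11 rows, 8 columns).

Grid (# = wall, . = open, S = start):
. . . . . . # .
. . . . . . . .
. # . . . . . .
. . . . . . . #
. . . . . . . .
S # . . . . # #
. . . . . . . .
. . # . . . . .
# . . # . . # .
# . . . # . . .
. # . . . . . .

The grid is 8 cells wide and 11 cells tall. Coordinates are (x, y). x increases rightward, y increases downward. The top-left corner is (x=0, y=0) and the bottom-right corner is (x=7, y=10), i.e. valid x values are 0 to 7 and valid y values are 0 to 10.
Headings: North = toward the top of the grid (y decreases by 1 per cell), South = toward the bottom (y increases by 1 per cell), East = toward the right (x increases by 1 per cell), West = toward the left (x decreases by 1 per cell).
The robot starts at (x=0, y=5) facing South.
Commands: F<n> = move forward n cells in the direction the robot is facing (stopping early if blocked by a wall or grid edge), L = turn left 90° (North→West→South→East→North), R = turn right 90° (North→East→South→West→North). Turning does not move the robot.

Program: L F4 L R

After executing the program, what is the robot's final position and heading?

Answer: Final position: (x=0, y=5), facing East

Derivation:
Start: (x=0, y=5), facing South
  L: turn left, now facing East
  F4: move forward 0/4 (blocked), now at (x=0, y=5)
  L: turn left, now facing North
  R: turn right, now facing East
Final: (x=0, y=5), facing East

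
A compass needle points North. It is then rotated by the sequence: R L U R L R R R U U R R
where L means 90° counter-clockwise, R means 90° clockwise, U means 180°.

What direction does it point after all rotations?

Start: North
  R (right (90° clockwise)) -> East
  L (left (90° counter-clockwise)) -> North
  U (U-turn (180°)) -> South
  R (right (90° clockwise)) -> West
  L (left (90° counter-clockwise)) -> South
  R (right (90° clockwise)) -> West
  R (right (90° clockwise)) -> North
  R (right (90° clockwise)) -> East
  U (U-turn (180°)) -> West
  U (U-turn (180°)) -> East
  R (right (90° clockwise)) -> South
  R (right (90° clockwise)) -> West
Final: West

Answer: Final heading: West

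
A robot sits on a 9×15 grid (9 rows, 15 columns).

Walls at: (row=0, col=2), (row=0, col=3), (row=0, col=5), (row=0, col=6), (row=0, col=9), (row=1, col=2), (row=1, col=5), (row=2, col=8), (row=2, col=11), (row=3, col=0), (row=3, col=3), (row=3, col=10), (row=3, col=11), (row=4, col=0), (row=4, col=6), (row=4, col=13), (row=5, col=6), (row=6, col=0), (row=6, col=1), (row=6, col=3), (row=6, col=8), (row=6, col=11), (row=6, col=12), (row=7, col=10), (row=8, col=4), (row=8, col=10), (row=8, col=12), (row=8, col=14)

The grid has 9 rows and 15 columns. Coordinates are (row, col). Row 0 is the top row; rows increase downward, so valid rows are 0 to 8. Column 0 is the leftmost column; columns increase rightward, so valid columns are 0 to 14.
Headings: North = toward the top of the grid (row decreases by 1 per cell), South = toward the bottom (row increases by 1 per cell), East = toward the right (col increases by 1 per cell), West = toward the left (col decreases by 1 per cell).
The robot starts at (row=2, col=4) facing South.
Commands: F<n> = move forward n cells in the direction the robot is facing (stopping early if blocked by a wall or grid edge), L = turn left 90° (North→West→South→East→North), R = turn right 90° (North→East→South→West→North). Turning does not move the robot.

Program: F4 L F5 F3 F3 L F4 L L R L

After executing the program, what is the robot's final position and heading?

Start: (row=2, col=4), facing South
  F4: move forward 4, now at (row=6, col=4)
  L: turn left, now facing East
  F5: move forward 3/5 (blocked), now at (row=6, col=7)
  F3: move forward 0/3 (blocked), now at (row=6, col=7)
  F3: move forward 0/3 (blocked), now at (row=6, col=7)
  L: turn left, now facing North
  F4: move forward 4, now at (row=2, col=7)
  L: turn left, now facing West
  L: turn left, now facing South
  R: turn right, now facing West
  L: turn left, now facing South
Final: (row=2, col=7), facing South

Answer: Final position: (row=2, col=7), facing South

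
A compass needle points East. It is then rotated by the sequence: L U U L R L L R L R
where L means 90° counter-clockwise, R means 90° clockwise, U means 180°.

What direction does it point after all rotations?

Start: East
  L (left (90° counter-clockwise)) -> North
  U (U-turn (180°)) -> South
  U (U-turn (180°)) -> North
  L (left (90° counter-clockwise)) -> West
  R (right (90° clockwise)) -> North
  L (left (90° counter-clockwise)) -> West
  L (left (90° counter-clockwise)) -> South
  R (right (90° clockwise)) -> West
  L (left (90° counter-clockwise)) -> South
  R (right (90° clockwise)) -> West
Final: West

Answer: Final heading: West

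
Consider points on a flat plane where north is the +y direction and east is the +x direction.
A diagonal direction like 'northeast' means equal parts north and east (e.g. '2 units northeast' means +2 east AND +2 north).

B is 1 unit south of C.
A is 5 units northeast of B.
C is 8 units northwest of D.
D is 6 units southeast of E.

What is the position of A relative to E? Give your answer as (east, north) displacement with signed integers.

Answer: A is at (east=3, north=6) relative to E.

Derivation:
Place E at the origin (east=0, north=0).
  D is 6 units southeast of E: delta (east=+6, north=-6); D at (east=6, north=-6).
  C is 8 units northwest of D: delta (east=-8, north=+8); C at (east=-2, north=2).
  B is 1 unit south of C: delta (east=+0, north=-1); B at (east=-2, north=1).
  A is 5 units northeast of B: delta (east=+5, north=+5); A at (east=3, north=6).
Therefore A relative to E: (east=3, north=6).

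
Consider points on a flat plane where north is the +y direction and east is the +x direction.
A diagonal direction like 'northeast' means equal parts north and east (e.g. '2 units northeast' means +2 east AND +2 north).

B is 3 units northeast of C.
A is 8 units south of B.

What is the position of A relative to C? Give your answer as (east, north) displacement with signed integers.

Answer: A is at (east=3, north=-5) relative to C.

Derivation:
Place C at the origin (east=0, north=0).
  B is 3 units northeast of C: delta (east=+3, north=+3); B at (east=3, north=3).
  A is 8 units south of B: delta (east=+0, north=-8); A at (east=3, north=-5).
Therefore A relative to C: (east=3, north=-5).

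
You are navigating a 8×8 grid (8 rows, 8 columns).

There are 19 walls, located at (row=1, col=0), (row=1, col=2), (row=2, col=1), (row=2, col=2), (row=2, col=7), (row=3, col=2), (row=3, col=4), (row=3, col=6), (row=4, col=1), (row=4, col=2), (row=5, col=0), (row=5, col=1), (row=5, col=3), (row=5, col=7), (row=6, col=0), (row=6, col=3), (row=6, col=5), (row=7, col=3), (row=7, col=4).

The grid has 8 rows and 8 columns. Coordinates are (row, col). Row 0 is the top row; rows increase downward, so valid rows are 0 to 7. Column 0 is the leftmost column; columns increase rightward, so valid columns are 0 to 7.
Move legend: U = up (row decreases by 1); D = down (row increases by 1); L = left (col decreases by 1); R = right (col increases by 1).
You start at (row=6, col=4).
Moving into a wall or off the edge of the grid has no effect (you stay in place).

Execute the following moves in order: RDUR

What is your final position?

Start: (row=6, col=4)
  R (right): blocked, stay at (row=6, col=4)
  D (down): blocked, stay at (row=6, col=4)
  U (up): (row=6, col=4) -> (row=5, col=4)
  R (right): (row=5, col=4) -> (row=5, col=5)
Final: (row=5, col=5)

Answer: Final position: (row=5, col=5)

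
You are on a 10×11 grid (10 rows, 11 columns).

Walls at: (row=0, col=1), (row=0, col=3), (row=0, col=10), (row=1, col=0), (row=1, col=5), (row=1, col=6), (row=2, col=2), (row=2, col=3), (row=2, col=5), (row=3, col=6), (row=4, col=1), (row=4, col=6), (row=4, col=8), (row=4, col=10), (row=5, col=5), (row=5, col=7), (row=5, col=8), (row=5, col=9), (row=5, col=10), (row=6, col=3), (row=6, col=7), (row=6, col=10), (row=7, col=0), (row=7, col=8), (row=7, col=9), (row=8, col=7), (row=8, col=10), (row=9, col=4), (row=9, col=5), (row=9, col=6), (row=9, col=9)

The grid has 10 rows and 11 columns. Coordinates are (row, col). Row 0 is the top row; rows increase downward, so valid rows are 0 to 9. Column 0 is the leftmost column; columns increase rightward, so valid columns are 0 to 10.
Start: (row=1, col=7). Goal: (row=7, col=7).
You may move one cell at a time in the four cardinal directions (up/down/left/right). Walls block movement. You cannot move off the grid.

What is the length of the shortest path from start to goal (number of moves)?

Answer: Shortest path length: 14

Derivation:
BFS from (row=1, col=7) until reaching (row=7, col=7):
  Distance 0: (row=1, col=7)
  Distance 1: (row=0, col=7), (row=1, col=8), (row=2, col=7)
  Distance 2: (row=0, col=6), (row=0, col=8), (row=1, col=9), (row=2, col=6), (row=2, col=8), (row=3, col=7)
  Distance 3: (row=0, col=5), (row=0, col=9), (row=1, col=10), (row=2, col=9), (row=3, col=8), (row=4, col=7)
  Distance 4: (row=0, col=4), (row=2, col=10), (row=3, col=9)
  Distance 5: (row=1, col=4), (row=3, col=10), (row=4, col=9)
  Distance 6: (row=1, col=3), (row=2, col=4)
  Distance 7: (row=1, col=2), (row=3, col=4)
  Distance 8: (row=0, col=2), (row=1, col=1), (row=3, col=3), (row=3, col=5), (row=4, col=4)
  Distance 9: (row=2, col=1), (row=3, col=2), (row=4, col=3), (row=4, col=5), (row=5, col=4)
  Distance 10: (row=2, col=0), (row=3, col=1), (row=4, col=2), (row=5, col=3), (row=6, col=4)
  Distance 11: (row=3, col=0), (row=5, col=2), (row=6, col=5), (row=7, col=4)
  Distance 12: (row=4, col=0), (row=5, col=1), (row=6, col=2), (row=6, col=6), (row=7, col=3), (row=7, col=5), (row=8, col=4)
  Distance 13: (row=5, col=0), (row=5, col=6), (row=6, col=1), (row=7, col=2), (row=7, col=6), (row=8, col=3), (row=8, col=5)
  Distance 14: (row=6, col=0), (row=7, col=1), (row=7, col=7), (row=8, col=2), (row=8, col=6), (row=9, col=3)  <- goal reached here
One shortest path (14 moves): (row=1, col=7) -> (row=0, col=7) -> (row=0, col=6) -> (row=0, col=5) -> (row=0, col=4) -> (row=1, col=4) -> (row=2, col=4) -> (row=3, col=4) -> (row=4, col=4) -> (row=5, col=4) -> (row=6, col=4) -> (row=6, col=5) -> (row=6, col=6) -> (row=7, col=6) -> (row=7, col=7)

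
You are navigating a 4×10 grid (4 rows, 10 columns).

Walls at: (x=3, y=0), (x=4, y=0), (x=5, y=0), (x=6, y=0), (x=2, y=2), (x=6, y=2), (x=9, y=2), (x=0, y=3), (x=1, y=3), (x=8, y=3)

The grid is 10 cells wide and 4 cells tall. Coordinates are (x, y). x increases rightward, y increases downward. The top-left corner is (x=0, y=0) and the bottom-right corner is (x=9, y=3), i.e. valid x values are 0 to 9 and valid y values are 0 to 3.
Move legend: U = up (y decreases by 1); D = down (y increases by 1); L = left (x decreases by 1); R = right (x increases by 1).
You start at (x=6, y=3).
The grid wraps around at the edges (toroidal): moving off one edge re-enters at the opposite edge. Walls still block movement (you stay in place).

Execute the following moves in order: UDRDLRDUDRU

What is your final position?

Answer: Final position: (x=9, y=0)

Derivation:
Start: (x=6, y=3)
  U (up): blocked, stay at (x=6, y=3)
  D (down): blocked, stay at (x=6, y=3)
  R (right): (x=6, y=3) -> (x=7, y=3)
  D (down): (x=7, y=3) -> (x=7, y=0)
  L (left): blocked, stay at (x=7, y=0)
  R (right): (x=7, y=0) -> (x=8, y=0)
  D (down): (x=8, y=0) -> (x=8, y=1)
  U (up): (x=8, y=1) -> (x=8, y=0)
  D (down): (x=8, y=0) -> (x=8, y=1)
  R (right): (x=8, y=1) -> (x=9, y=1)
  U (up): (x=9, y=1) -> (x=9, y=0)
Final: (x=9, y=0)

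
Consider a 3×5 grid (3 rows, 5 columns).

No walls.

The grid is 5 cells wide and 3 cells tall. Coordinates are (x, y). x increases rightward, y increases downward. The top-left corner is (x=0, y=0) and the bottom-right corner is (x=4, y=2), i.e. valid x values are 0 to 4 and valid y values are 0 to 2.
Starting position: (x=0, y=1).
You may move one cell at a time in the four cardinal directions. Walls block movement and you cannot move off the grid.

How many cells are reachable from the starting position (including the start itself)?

Answer: Reachable cells: 15

Derivation:
BFS flood-fill from (x=0, y=1):
  Distance 0: (x=0, y=1)
  Distance 1: (x=0, y=0), (x=1, y=1), (x=0, y=2)
  Distance 2: (x=1, y=0), (x=2, y=1), (x=1, y=2)
  Distance 3: (x=2, y=0), (x=3, y=1), (x=2, y=2)
  Distance 4: (x=3, y=0), (x=4, y=1), (x=3, y=2)
  Distance 5: (x=4, y=0), (x=4, y=2)
Total reachable: 15 (grid has 15 open cells total)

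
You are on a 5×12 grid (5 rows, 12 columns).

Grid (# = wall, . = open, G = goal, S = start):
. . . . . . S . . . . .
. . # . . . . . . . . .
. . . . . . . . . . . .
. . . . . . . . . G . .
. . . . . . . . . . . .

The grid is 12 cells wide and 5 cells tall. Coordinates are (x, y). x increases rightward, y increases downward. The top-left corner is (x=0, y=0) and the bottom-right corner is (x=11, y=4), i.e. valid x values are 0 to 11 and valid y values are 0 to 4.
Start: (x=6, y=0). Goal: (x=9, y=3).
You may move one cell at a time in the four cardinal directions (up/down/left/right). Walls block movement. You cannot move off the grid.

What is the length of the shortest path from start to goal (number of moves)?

BFS from (x=6, y=0) until reaching (x=9, y=3):
  Distance 0: (x=6, y=0)
  Distance 1: (x=5, y=0), (x=7, y=0), (x=6, y=1)
  Distance 2: (x=4, y=0), (x=8, y=0), (x=5, y=1), (x=7, y=1), (x=6, y=2)
  Distance 3: (x=3, y=0), (x=9, y=0), (x=4, y=1), (x=8, y=1), (x=5, y=2), (x=7, y=2), (x=6, y=3)
  Distance 4: (x=2, y=0), (x=10, y=0), (x=3, y=1), (x=9, y=1), (x=4, y=2), (x=8, y=2), (x=5, y=3), (x=7, y=3), (x=6, y=4)
  Distance 5: (x=1, y=0), (x=11, y=0), (x=10, y=1), (x=3, y=2), (x=9, y=2), (x=4, y=3), (x=8, y=3), (x=5, y=4), (x=7, y=4)
  Distance 6: (x=0, y=0), (x=1, y=1), (x=11, y=1), (x=2, y=2), (x=10, y=2), (x=3, y=3), (x=9, y=3), (x=4, y=4), (x=8, y=4)  <- goal reached here
One shortest path (6 moves): (x=6, y=0) -> (x=7, y=0) -> (x=8, y=0) -> (x=9, y=0) -> (x=9, y=1) -> (x=9, y=2) -> (x=9, y=3)

Answer: Shortest path length: 6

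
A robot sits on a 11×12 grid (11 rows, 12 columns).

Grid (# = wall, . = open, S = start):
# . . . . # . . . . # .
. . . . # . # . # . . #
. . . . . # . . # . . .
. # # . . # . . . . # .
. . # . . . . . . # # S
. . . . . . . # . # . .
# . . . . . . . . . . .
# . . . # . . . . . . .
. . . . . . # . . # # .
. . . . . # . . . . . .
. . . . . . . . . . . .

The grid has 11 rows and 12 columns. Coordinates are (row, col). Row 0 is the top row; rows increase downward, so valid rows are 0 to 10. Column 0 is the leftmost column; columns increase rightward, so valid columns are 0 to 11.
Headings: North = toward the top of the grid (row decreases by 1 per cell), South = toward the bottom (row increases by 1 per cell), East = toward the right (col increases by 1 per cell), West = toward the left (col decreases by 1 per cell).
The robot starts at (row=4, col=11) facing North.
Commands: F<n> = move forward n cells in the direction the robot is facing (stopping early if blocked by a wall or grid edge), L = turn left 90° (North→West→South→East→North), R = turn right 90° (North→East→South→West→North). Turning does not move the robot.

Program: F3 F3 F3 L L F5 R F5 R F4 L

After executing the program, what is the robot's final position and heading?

Start: (row=4, col=11), facing North
  F3: move forward 2/3 (blocked), now at (row=2, col=11)
  F3: move forward 0/3 (blocked), now at (row=2, col=11)
  F3: move forward 0/3 (blocked), now at (row=2, col=11)
  L: turn left, now facing West
  L: turn left, now facing South
  F5: move forward 5, now at (row=7, col=11)
  R: turn right, now facing West
  F5: move forward 5, now at (row=7, col=6)
  R: turn right, now facing North
  F4: move forward 4, now at (row=3, col=6)
  L: turn left, now facing West
Final: (row=3, col=6), facing West

Answer: Final position: (row=3, col=6), facing West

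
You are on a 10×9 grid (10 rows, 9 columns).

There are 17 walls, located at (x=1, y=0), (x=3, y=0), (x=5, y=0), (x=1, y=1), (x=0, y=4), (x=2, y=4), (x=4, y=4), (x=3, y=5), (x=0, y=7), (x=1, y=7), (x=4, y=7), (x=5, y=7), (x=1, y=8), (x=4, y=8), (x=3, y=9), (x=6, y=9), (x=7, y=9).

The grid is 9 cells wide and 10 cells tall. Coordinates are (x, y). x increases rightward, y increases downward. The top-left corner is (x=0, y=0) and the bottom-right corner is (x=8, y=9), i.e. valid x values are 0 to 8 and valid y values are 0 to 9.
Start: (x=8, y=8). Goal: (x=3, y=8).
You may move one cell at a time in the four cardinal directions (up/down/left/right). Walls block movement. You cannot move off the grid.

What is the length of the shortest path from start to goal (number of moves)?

BFS from (x=8, y=8) until reaching (x=3, y=8):
  Distance 0: (x=8, y=8)
  Distance 1: (x=8, y=7), (x=7, y=8), (x=8, y=9)
  Distance 2: (x=8, y=6), (x=7, y=7), (x=6, y=8)
  Distance 3: (x=8, y=5), (x=7, y=6), (x=6, y=7), (x=5, y=8)
  Distance 4: (x=8, y=4), (x=7, y=5), (x=6, y=6), (x=5, y=9)
  Distance 5: (x=8, y=3), (x=7, y=4), (x=6, y=5), (x=5, y=6), (x=4, y=9)
  Distance 6: (x=8, y=2), (x=7, y=3), (x=6, y=4), (x=5, y=5), (x=4, y=6)
  Distance 7: (x=8, y=1), (x=7, y=2), (x=6, y=3), (x=5, y=4), (x=4, y=5), (x=3, y=6)
  Distance 8: (x=8, y=0), (x=7, y=1), (x=6, y=2), (x=5, y=3), (x=2, y=6), (x=3, y=7)
  Distance 9: (x=7, y=0), (x=6, y=1), (x=5, y=2), (x=4, y=3), (x=2, y=5), (x=1, y=6), (x=2, y=7), (x=3, y=8)  <- goal reached here
One shortest path (9 moves): (x=8, y=8) -> (x=7, y=8) -> (x=6, y=8) -> (x=6, y=7) -> (x=6, y=6) -> (x=5, y=6) -> (x=4, y=6) -> (x=3, y=6) -> (x=3, y=7) -> (x=3, y=8)

Answer: Shortest path length: 9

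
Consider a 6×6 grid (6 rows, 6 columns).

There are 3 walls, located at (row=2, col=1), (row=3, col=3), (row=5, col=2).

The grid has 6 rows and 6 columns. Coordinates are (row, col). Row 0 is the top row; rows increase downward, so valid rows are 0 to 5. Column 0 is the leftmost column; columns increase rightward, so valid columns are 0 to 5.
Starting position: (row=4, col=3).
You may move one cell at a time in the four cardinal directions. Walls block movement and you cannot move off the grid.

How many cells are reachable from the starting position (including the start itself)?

BFS flood-fill from (row=4, col=3):
  Distance 0: (row=4, col=3)
  Distance 1: (row=4, col=2), (row=4, col=4), (row=5, col=3)
  Distance 2: (row=3, col=2), (row=3, col=4), (row=4, col=1), (row=4, col=5), (row=5, col=4)
  Distance 3: (row=2, col=2), (row=2, col=4), (row=3, col=1), (row=3, col=5), (row=4, col=0), (row=5, col=1), (row=5, col=5)
  Distance 4: (row=1, col=2), (row=1, col=4), (row=2, col=3), (row=2, col=5), (row=3, col=0), (row=5, col=0)
  Distance 5: (row=0, col=2), (row=0, col=4), (row=1, col=1), (row=1, col=3), (row=1, col=5), (row=2, col=0)
  Distance 6: (row=0, col=1), (row=0, col=3), (row=0, col=5), (row=1, col=0)
  Distance 7: (row=0, col=0)
Total reachable: 33 (grid has 33 open cells total)

Answer: Reachable cells: 33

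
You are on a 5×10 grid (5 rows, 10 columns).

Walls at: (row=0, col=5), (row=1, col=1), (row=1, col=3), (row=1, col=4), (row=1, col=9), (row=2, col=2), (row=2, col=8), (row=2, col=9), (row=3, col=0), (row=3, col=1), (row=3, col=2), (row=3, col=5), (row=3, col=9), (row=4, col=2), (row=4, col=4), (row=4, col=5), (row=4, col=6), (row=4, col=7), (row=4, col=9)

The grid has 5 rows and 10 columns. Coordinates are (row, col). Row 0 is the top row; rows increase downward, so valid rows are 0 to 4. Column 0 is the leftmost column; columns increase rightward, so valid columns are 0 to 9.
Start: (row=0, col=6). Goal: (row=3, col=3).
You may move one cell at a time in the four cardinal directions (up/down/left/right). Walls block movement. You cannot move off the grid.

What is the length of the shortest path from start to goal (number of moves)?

BFS from (row=0, col=6) until reaching (row=3, col=3):
  Distance 0: (row=0, col=6)
  Distance 1: (row=0, col=7), (row=1, col=6)
  Distance 2: (row=0, col=8), (row=1, col=5), (row=1, col=7), (row=2, col=6)
  Distance 3: (row=0, col=9), (row=1, col=8), (row=2, col=5), (row=2, col=7), (row=3, col=6)
  Distance 4: (row=2, col=4), (row=3, col=7)
  Distance 5: (row=2, col=3), (row=3, col=4), (row=3, col=8)
  Distance 6: (row=3, col=3), (row=4, col=8)  <- goal reached here
One shortest path (6 moves): (row=0, col=6) -> (row=1, col=6) -> (row=1, col=5) -> (row=2, col=5) -> (row=2, col=4) -> (row=2, col=3) -> (row=3, col=3)

Answer: Shortest path length: 6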